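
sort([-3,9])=[-3,9]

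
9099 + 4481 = 13580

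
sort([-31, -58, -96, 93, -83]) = [-96, -83, -58, -31, 93]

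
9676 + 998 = 10674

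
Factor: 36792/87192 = 73^1*173^(-1) = 73/173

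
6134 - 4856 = 1278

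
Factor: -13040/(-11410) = 2^3*7^(-1) = 8/7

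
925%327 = 271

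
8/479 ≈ 0.0167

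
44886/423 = 106 + 16/141 ≈ 106.11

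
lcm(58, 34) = 986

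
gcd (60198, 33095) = 1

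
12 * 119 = 1428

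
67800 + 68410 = 136210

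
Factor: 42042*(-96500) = -1*2^3*3^1*5^3*7^2*11^1*13^1*193^1 = -4057053000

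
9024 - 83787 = -74763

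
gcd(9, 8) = 1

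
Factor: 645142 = 2^1 * 322571^1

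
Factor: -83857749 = -1*3^1*27952583^1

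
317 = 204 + 113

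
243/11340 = 3/140 ≈ 0.0214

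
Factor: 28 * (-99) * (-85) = 2^2 * 3^2 * 5^1 * 7^1 * 11^1 * 17^1 = 235620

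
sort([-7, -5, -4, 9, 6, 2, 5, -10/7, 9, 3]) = [-7, -5, -4, -10/7, 2, 3, 5, 6, 9, 9]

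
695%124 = 75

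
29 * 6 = 174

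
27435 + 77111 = 104546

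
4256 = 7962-3706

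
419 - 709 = -290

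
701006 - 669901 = 31105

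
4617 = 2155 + 2462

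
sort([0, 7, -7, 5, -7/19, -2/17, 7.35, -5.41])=[-7, -5.41, -7/19, -2/17, 0, 5, 7, 7.35]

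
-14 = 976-990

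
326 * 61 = 19886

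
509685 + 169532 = 679217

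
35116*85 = 2984860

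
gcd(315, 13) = 1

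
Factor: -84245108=-1 * 2^2 * 3727^1 * 5651^1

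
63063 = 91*693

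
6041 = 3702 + 2339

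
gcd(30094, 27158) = 734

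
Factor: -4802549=-1 * 997^1 * 4817^1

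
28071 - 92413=-64342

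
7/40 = 0.175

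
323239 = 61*5299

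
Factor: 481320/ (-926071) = -1*2^3*3^2*5^1*7^1*191^1*547^ (-1)*1693^ (-1)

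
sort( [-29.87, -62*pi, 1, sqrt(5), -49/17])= [-62*pi, -29.87, -49/17, 1, sqrt(5)]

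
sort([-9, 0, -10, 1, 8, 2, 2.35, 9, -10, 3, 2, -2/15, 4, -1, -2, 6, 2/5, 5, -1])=[-10, -10, -9, -2, -1, -1, -2/15, 0, 2/5, 1, 2, 2, 2.35, 3, 4, 5, 6, 8, 9]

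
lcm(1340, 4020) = 4020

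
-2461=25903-28364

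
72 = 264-192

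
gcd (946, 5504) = 86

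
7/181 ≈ 0.0387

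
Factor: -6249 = -1 * 3^1 * 2083^1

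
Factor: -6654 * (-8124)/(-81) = -1 * 2^3 * 3^(-2) * 677^1 * 1109^1 = -6006344/9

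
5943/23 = 258 + 9/23 ≈ 258.39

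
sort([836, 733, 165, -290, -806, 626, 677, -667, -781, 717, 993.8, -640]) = [-806, -781, -667, -640, -290, 165, 626, 677, 717, 733, 836, 993.8]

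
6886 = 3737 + 3149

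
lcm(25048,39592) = 1227352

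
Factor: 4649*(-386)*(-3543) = 2^1*3^1*193^1*1181^1*4649^1 = 6357963102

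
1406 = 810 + 596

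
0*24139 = 0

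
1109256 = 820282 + 288974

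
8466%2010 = 426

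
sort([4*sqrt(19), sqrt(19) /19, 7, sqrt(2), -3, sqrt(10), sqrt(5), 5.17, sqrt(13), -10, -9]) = [-10, -9, -3, sqrt(19) /19, sqrt(2), sqrt(5), sqrt(10), sqrt(13), 5.17, 7, 4*sqrt(19)]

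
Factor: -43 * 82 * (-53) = 2^1 * 41^1 * 43^1 * 53^1 = 186878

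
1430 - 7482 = -6052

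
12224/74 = 6112/37 ≈ 165.19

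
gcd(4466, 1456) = 14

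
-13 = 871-884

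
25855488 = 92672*279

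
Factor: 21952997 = 11^1 * 1995727^1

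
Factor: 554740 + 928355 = 3^1*5^1*98873^1 = 1483095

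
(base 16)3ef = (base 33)uh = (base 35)sr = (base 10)1007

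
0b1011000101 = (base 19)1i6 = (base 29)od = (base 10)709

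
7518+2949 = 10467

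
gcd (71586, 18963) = 9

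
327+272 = 599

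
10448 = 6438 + 4010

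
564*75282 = 42459048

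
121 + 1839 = 1960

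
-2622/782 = -57/17 ≈ -3.35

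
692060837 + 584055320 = 1276116157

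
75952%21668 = 10948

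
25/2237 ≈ 0.0112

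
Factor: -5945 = -1*5^1*29^1*41^1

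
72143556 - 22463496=49680060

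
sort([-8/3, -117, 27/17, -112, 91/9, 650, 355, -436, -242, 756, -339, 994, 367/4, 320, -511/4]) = [-436, -339, -242, -511/4, -117, -112, -8/3, 27/17, 91/9, 367/4, 320, 355, 650, 756, 994]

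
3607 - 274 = 3333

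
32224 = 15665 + 16559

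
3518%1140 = 98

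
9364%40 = 4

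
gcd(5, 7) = 1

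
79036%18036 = 6892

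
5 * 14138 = 70690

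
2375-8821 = -6446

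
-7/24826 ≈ -0.000282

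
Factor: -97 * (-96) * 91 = 2^5 * 3^1 * 7^1 * 13^1 * 97^1 = 847392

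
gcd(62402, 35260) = 82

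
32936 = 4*8234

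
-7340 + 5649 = -1691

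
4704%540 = 384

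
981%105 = 36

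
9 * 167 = 1503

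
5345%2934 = 2411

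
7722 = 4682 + 3040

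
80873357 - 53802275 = 27071082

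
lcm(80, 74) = 2960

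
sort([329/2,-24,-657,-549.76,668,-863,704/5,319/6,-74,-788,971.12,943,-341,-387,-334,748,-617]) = [-863,-788,-657,-617,-549.76,-387,-341,-334,-74,-24,319/6,704/5,329/2,668,748,943,971.12]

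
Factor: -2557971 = -1*3^2*13^1*21863^1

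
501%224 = 53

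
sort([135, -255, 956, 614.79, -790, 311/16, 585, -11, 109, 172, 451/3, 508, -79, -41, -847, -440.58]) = [-847, -790, -440.58, -255, -79, -41, -11, 311/16, 109, 135, 451/3, 172, 508, 585, 614.79, 956]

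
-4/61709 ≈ -0.0000648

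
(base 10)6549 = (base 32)6cl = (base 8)14625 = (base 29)7mo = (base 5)202144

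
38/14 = 19/7 ≈ 2.71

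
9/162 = 1/18 ≈ 0.0556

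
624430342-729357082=-104926740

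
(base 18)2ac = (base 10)840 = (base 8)1510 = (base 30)s0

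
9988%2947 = 1147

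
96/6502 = 48/3251 ≈ 0.0148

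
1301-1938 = -637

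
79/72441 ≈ 0.00109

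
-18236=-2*9118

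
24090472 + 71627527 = 95717999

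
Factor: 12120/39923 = 2^3*3^1*5^1*13^(-1)*37^(-1)*83^(-1)*101^1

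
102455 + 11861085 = 11963540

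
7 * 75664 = 529648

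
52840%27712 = 25128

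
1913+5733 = 7646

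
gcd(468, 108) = 36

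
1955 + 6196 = 8151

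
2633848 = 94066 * 28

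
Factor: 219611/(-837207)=-1*3^(-2)*97^(-1)*229^1=-229/873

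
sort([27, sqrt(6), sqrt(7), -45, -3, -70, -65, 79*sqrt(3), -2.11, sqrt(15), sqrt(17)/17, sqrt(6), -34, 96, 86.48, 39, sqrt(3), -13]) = [-70, -65, -45, -34, -13, -3, -2.11, sqrt(17)/17, sqrt(3), sqrt(6), sqrt(6), sqrt(7), sqrt(15), 27, 39, 86.48, 96, 79*sqrt(3)]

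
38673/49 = 789 + 12/49 ≈ 789.24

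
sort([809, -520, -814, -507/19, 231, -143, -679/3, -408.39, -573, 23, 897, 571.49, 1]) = [-814, -573, -520, -408.39, -679/3, -143, -507/19, 1, 23, 231, 571.49, 809, 897]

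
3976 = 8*497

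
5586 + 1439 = 7025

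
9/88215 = 3/29405 ≈ 0.000102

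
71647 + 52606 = 124253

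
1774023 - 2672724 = -898701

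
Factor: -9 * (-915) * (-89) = -1 * 3^3 * 5^1 * 61^1 * 89^1 = -732915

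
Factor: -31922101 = -1 * 31922101^1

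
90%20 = 10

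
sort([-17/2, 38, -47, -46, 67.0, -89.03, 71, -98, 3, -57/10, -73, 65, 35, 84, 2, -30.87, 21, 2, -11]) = [-98, -89.03, -73, -47, -46, -30.87, -11, -17/2, -57/10, 2, 2, 3, 21, 35, 38, 65, 67.0, 71, 84]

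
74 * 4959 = 366966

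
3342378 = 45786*73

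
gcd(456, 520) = 8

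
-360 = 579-939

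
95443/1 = 95443 = 95443.00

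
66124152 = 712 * 92871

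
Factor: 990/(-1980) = -1*2^(-1) = -1/2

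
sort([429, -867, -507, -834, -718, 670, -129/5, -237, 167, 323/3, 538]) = [-867, -834, -718, -507, -237, -129/5, 323/3, 167, 429, 538, 670]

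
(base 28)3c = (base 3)10120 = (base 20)4g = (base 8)140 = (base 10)96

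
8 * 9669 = 77352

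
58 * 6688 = 387904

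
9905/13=761 + 12/13 ≈ 761.92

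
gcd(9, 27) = 9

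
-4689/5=-937 - 4/5=-937.80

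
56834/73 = 778 + 40/73≈778.55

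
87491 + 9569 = 97060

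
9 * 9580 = 86220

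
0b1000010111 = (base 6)2251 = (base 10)535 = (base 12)387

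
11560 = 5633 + 5927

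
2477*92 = 227884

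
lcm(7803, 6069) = 54621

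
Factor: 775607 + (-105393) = 2^1*335107^1 = 670214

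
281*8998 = 2528438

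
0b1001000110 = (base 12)406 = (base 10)582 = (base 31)io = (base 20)192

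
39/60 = 13/20 = 0.65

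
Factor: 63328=2^5 * 1979^1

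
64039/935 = 3767/55 ≈ 68.49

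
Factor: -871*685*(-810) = 2^1*3^4*5^2*13^1*67^1*137^1 = 483274350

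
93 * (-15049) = -1399557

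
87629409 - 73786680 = 13842729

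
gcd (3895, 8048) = 1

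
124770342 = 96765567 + 28004775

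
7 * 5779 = 40453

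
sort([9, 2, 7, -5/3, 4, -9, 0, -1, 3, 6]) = [-9, -5/3, -1, 0, 2, 3, 4, 6, 7, 9]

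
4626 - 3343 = 1283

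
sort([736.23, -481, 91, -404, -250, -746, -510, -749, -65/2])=[-749, -746, -510, -481, -404, -250, -65/2, 91, 736.23]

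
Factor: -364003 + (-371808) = -1 * 17^1 * 43283^1 = -735811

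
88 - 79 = 9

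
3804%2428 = 1376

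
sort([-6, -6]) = [-6, -6]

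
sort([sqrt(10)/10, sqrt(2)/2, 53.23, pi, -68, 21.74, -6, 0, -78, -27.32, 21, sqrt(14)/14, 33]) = [-78, -68, -27.32, -6, 0, sqrt(14)/14, sqrt(10)/10, sqrt(2)/2, pi, 21, 21.74, 33, 53.23]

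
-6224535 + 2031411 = -4193124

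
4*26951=107804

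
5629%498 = 151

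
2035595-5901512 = -3865917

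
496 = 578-82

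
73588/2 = 36794 = 36794.00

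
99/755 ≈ 0.131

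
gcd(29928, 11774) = 58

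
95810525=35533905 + 60276620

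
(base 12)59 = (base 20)39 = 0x45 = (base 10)69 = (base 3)2120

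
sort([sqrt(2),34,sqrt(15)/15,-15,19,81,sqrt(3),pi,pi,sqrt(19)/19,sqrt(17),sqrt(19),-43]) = [-43,-15,sqrt(19)/19,sqrt(15)/15,sqrt(2),sqrt(3),pi,pi,sqrt(17),sqrt(19),19,34,81]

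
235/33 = 7 + 4/33 ≈ 7.12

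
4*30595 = 122380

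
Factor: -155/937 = -1 * 5^1 * 31^1 * 937^(-1)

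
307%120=67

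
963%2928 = 963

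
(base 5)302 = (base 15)52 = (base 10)77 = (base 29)2j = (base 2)1001101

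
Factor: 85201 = 85201^1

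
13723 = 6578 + 7145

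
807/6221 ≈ 0.130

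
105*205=21525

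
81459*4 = 325836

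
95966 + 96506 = 192472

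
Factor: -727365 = -1 * 3^1 * 5^1 * 48491^1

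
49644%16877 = 15890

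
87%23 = 18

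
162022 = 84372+77650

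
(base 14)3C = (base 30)1O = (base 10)54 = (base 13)42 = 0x36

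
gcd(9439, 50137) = 1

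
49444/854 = 57 + 383/427 ≈ 57.90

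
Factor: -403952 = -1*2^4*25247^1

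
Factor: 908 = 2^2*227^1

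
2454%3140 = 2454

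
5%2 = 1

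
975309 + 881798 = 1857107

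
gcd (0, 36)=36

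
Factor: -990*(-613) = 2^1*3^2*5^1*11^1*613^1 = 606870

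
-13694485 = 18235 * (-751)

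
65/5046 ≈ 0.0129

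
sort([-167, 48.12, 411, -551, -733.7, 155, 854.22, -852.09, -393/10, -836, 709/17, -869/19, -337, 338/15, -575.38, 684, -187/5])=[-852.09, -836, -733.7, -575.38, -551, -337, -167, -869/19, -393/10, -187/5, 338/15, 709/17, 48.12, 155, 411, 684, 854.22]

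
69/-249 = -23/83 ≈ -0.277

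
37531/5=7506+1/5=7506.20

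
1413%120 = 93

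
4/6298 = 2/3149 ≈ 0.000635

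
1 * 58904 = 58904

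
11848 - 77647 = -65799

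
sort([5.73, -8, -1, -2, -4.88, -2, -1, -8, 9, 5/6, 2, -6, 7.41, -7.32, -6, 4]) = [-8, -8, -7.32, -6, -6, -4.88, -2, -2, -1, -1, 5/6, 2, 4, 5.73, 7.41, 9]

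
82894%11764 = 546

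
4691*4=18764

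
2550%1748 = 802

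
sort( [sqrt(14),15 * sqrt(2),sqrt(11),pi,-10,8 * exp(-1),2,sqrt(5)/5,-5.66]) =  [-10,-5.66,sqrt(5)/5,2,8 * exp(-1),pi,sqrt(11),sqrt(14),15 * sqrt(2)]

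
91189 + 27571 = 118760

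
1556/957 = 1 + 599/957 ≈ 1.63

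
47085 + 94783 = 141868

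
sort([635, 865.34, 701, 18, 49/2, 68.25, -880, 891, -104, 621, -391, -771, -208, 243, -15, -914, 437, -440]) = [-914, -880, -771, -440, -391, -208, -104, -15, 18, 49/2, 68.25, 243, 437, 621, 635, 701, 865.34, 891]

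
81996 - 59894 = 22102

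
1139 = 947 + 192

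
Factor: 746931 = 3^1 * 307^1 * 811^1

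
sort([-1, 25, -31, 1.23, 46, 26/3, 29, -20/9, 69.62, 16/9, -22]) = [-31, -22, -20/9, -1, 1.23, 16/9, 26/3, 25, 29, 46, 69.62]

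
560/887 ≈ 0.631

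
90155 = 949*95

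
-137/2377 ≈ -0.0576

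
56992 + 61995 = 118987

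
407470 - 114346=293124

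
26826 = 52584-25758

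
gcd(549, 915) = 183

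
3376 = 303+3073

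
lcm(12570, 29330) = 87990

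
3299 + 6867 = 10166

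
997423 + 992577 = 1990000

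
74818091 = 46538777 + 28279314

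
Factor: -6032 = -1 * 2^4 * 13^1 * 29^1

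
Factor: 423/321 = 3^1 * 47^1 * 107^(-1) = 141/107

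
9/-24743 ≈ -0.000364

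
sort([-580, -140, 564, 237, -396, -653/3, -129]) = [-580, -396, -653/3, -140, -129, 237, 564]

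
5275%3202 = 2073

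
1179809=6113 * 193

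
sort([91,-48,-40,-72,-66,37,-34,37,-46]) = [-72,-66,-48,-46,-40,-34,37,37,91]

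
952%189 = 7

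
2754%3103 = 2754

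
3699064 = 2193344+1505720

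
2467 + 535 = 3002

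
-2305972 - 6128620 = -8434592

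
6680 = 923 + 5757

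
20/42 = 10/21≈0.476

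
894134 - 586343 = 307791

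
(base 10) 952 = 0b1110111000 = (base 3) 1022021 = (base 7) 2530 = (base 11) 796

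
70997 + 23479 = 94476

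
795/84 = 9 + 13/28≈9.46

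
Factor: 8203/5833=13^1*19^(-1)*307^(-1)*631^1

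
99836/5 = 19967 + 1/5 = 19967.20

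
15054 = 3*5018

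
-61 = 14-75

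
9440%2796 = 1052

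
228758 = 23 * 9946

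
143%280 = 143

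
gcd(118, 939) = 1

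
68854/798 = 34427/399 ≈ 86.28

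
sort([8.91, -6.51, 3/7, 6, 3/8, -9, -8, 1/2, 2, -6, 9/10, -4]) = [-9, -8, -6.51, -6, -4, 3/8, 3/7, 1/2, 9/10, 2, 6, 8.91]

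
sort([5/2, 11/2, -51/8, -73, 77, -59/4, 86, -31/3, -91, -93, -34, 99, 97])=[-93, -91, -73, -34, -59/4, -31/3, -51/8, 5/2, 11/2, 77, 86, 97, 99]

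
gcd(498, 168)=6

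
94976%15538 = 1748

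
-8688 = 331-9019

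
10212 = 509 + 9703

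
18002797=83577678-65574881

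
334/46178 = 167/23089 ≈ 0.00723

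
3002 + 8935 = 11937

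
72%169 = 72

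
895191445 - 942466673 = -47275228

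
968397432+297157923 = 1265555355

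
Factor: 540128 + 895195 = 3^1*478441^1 = 1435323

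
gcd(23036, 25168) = 52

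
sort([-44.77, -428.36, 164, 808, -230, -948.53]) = [-948.53, -428.36, -230, -44.77, 164, 808]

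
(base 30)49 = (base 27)4l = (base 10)129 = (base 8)201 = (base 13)9c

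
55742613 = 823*67731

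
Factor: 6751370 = 2^1 * 5^1 * 59^1 * 11443^1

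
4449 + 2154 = 6603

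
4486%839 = 291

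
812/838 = 406/419 ≈ 0.969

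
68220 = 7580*9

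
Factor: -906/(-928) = 2^(-4)*3^1*29^(-1)*151^1 = 453/464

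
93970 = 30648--63322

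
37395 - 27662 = 9733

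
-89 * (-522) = 46458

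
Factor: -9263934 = -1 * 2^1 * 3^2 * 29^1 * 17747^1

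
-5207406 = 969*(-5374)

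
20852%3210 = 1592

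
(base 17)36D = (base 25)1E7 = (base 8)1726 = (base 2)1111010110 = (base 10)982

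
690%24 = 18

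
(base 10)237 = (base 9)283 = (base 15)10c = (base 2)11101101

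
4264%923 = 572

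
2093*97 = 203021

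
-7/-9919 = 1/1417 ≈ 0.000706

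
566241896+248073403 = 814315299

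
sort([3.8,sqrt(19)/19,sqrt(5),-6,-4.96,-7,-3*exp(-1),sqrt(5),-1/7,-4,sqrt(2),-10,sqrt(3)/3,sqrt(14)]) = [-10,-7,-6,-4.96,-4,-3*exp(-1),-1/7,sqrt(19)/19,sqrt(3)/3,sqrt(2),sqrt(5),sqrt(5),sqrt(14),3.8]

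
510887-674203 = -163316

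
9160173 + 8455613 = 17615786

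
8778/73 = 120+18/73 ≈ 120.25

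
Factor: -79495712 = -1 * 2^5 * 2484241^1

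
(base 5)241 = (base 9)78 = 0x47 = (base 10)71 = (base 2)1000111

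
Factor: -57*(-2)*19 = 2^1*3^1*19^2 = 2166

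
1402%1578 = 1402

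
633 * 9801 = 6204033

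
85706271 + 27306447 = 113012718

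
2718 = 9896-7178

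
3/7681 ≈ 0.000391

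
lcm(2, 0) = 0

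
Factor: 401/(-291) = -1 * 3^(-1) * 97^(-1) * 401^1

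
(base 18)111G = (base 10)6190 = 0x182E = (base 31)6DL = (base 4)1200232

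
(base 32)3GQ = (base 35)2X5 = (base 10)3610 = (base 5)103420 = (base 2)111000011010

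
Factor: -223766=-1 * 2^1 * 53^1 * 2111^1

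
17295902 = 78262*221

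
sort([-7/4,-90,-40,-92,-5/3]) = [-92,-90,-40,-7/4,-5/3]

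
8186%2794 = 2598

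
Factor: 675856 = 2^4*53^1*797^1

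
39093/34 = 1149 + 27/34 ≈ 1149.79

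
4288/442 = 9 + 155/221 ≈ 9.70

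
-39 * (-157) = 6123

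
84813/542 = 156 + 261/542 ≈ 156.48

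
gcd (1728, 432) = 432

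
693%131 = 38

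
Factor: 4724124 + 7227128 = 2^2 * 191^1 * 15643^1 = 11951252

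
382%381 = 1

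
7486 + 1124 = 8610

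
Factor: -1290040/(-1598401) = 2^3*5^1*7^(-1)*389^(-1)*587^(-1)*32251^1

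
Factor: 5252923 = 13^1*43^1*9397^1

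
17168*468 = 8034624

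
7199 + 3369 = 10568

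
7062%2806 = 1450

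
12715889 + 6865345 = 19581234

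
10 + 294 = 304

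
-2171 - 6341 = -8512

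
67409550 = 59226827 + 8182723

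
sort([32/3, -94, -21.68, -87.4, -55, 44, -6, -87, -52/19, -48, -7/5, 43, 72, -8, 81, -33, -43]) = [-94, -87.4, -87, -55, -48, -43, -33, -21.68, -8, -6, -52/19, -7/5, 32/3, 43, 44, 72, 81]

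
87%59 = 28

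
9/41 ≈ 0.220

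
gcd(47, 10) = 1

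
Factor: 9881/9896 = 2^(-3)*41^1*241^1*1237^(-1)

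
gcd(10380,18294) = 6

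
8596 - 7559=1037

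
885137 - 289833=595304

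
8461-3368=5093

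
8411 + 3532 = 11943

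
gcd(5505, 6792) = 3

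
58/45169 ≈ 0.00128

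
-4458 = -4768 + 310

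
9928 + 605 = 10533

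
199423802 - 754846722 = -555422920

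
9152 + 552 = 9704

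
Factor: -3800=-1 * 2^3 * 5^2 * 19^1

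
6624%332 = 316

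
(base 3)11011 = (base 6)304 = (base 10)112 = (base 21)57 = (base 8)160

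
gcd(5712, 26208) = 336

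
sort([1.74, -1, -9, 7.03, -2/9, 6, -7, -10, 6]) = [-10, -9, -7, -1, -2/9, 1.74, 6, 6, 7.03]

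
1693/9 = 188 + 1/9 ≈ 188.11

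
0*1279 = 0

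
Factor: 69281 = 29^1 * 2389^1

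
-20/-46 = 10/23≈0.435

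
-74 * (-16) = 1184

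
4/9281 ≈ 0.000431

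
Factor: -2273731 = -1*73^1*31147^1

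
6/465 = 2/155≈0.0129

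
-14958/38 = -393 - 12/19 ≈ -393.63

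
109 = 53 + 56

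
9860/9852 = 1 + 2/2463≈1.00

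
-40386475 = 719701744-760088219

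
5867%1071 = 512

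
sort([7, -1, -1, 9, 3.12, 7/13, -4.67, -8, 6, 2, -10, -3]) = [-10, -8, -4.67, -3, -1, -1, 7/13, 2, 3.12, 6, 7, 9]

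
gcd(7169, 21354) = 1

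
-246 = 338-584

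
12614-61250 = -48636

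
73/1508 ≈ 0.0484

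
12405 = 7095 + 5310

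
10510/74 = 5255/37 ≈ 142.03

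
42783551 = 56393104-13609553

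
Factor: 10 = 2^1 * 5^1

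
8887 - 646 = 8241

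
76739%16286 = 11595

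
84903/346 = 245 + 133/346≈245.38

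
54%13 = 2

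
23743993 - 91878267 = -68134274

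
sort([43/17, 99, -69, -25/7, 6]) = [-69, -25/7, 43/17, 6, 99]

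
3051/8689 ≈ 0.351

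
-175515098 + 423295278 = 247780180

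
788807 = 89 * 8863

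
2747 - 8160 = -5413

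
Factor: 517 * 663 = 3^1 * 11^1 * 13^1 * 17^1 * 47^1 = 342771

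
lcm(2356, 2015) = 153140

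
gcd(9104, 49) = 1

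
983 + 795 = 1778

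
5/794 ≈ 0.00630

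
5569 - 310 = 5259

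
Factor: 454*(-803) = -1*2^1*11^1*73^1*227^1 = -364562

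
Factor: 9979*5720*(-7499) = -1*2^3*5^1*11^1*13^1*17^1*587^1*7499^1 = -428042020120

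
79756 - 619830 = -540074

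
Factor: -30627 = -1*3^2*41^1*83^1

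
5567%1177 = 859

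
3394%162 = 154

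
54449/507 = 107 + 200/507 ≈ 107.39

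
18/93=6/31≈0.194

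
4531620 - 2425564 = 2106056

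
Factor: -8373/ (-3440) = 2^ (-4)*3^1*5^ (-1)*43^ (-1)*2791^1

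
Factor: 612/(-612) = -1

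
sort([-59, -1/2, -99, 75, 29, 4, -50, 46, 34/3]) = [-99, -59, -50, -1/2, 4, 34/3, 29, 46, 75]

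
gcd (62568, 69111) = 9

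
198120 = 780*254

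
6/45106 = 3/22553 ≈ 0.000133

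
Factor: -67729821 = -1*3^1*587^1*38461^1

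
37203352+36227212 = 73430564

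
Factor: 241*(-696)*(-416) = 2^8*3^1*13^1*29^1*241^1 = 69778176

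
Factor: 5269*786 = 2^1*3^1*11^1*131^1*479^1 = 4141434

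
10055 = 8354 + 1701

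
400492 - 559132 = -158640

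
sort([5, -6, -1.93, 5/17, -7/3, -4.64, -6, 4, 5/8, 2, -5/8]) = [-6, -6, -4.64, -7/3, -1.93, -5/8, 5/17, 5/8, 2, 4, 5]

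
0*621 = 0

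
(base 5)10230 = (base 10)690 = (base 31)m8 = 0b1010110010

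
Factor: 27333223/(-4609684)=-1 * 2^(-2) * 23^1 * 521^1 * 2281^1 * 1152421^(-1)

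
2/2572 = 1/1286 ≈ 0.000778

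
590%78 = 44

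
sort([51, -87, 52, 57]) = [-87, 51, 52, 57]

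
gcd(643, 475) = 1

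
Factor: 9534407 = 1259^1 * 7573^1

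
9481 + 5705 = 15186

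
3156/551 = 5 + 401/551 ≈ 5.73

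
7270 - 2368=4902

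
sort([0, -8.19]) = [-8.19, 0]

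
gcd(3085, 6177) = 1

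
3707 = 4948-1241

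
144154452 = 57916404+86238048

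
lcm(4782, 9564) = 9564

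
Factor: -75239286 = -1*2^1*3^1*12539881^1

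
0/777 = 0 = 0.00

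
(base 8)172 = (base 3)11112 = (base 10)122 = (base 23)57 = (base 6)322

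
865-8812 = -7947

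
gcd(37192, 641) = 1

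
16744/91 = 184 = 184.00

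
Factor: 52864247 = 61^2 * 14207^1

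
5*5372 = 26860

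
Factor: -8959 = -1*17^2*31^1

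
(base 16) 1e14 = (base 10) 7700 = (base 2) 1111000010100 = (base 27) af5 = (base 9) 11505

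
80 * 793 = 63440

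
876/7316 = 219/1829 ≈ 0.120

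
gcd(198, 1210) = 22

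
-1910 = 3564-5474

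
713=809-96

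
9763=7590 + 2173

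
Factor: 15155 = 5^1*7^1*433^1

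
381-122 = 259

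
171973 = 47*3659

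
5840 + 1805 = 7645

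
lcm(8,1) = 8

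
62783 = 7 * 8969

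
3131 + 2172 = 5303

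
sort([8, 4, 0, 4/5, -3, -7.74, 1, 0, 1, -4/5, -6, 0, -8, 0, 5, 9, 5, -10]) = [-10, -8, -7.74, -6, -3, -4/5, 0, 0, 0, 0, 4/5, 1, 1, 4, 5, 5, 8, 9]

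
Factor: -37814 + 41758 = 2^3*17^1*29^1 = 3944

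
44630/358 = 124 + 119/179 ≈ 124.66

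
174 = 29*6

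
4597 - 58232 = -53635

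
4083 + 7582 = 11665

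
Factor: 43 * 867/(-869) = -1 * 3^1 * 11^(-1) * 17^2 * 43^1 * 79^(-1) = -37281/869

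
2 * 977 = 1954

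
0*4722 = 0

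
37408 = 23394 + 14014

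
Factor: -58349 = -1*19^1*37^1*83^1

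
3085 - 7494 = -4409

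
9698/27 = 359 + 5/27 ≈ 359.19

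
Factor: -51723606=-1*2^1*3^1*11^1*783691^1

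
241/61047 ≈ 0.00395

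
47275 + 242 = 47517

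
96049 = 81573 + 14476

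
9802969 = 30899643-21096674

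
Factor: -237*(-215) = 3^1*5^1*43^1*79^1 = 50955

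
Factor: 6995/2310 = 2^(-1)*3^(-1)*7^(-1)*11^(-1)*1399^1 = 1399/462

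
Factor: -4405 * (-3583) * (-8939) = -1 * 5^1 * 7^1 * 881^1 * 1277^1 * 3583^1 = -141085264985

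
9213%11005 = 9213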